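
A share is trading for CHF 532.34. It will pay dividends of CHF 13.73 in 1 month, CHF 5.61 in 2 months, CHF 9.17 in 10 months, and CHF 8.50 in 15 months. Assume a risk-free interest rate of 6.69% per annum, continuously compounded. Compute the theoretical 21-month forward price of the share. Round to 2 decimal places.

PV(dividends) I = 13.73·e^(−0.0669·1/12) + 5.61·e^(−0.0669·2/12) + 9.17·e^(−0.0669·10/12) + 8.50·e^(−0.0669·15/12)
I = 13.6537 + 5.5478 + 8.6728 + 7.8181 = 35.6924
F = (S − I)·e^(rT) = (532.34 − 35.6924) · e^(0.0669·21/12)
= 496.6476 · e^0.117075 = 496.6476 × 1.124204 = CHF 558.33

CHF 558.33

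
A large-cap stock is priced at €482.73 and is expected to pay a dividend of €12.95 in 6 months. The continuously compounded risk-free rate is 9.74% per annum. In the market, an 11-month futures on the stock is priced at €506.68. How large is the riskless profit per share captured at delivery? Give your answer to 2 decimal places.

€7.65 per share

PV(dividends) I = 12.95·e^(−0.0974·6/12) = 12.3344
Fair futures F* = (S − I)·e^(rT) = (482.73 − 12.3344)·e^0.089283 = 470.3956 × 1.093390 = 514.3258
Market €506.68 < fair 514.3258: forward underpriced → reverse cash-and-carry (short the stock, invest proceeds at r, pay the dividends, go long the forward).
Profit at T = |F_mkt − F*| = |506.68 − 514.3258| = €7.65 per share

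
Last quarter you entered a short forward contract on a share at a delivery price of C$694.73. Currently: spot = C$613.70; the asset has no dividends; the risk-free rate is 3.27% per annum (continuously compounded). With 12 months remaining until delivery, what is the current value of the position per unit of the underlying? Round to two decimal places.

C$58.68

Current fair forward for the remaining 12 months: F = S·e^(r·T), r = 0.0327
F = 613.70 · e^(0.0327 × 12/12) = 613.70 × 1.033241 = 634.1000
Value of long forward = (F − K)·e^(−rT) = (634.1000 − 694.73) · e^(−0.0327·12/12)
= -60.6300 × 0.967829 = -58.68
Short position value = −(long value) = C$58.68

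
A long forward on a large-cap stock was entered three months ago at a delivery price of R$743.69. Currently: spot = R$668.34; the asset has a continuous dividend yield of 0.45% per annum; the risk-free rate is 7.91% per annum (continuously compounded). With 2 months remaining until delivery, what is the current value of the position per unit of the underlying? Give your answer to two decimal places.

-R$66.11

Current fair forward for the remaining 2 months: F = S·e^((r − q)·T), (r − q) = 0.0791 − 0.0045 = 0.0746
F = 668.34 · e^(0.0746 × 2/12) = 668.34 × 1.012511 = 676.7016
Value of long forward = (F − K)·e^(−rT) = (676.7016 − 743.69) · e^(−0.0791·2/12)
= -66.9884 × 0.986903 = -66.11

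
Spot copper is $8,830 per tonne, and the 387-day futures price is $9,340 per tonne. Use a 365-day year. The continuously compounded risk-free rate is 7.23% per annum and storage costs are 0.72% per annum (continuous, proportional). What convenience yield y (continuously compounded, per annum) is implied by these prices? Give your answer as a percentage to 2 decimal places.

F = S·e^((r+u−y)T) ⇒ (r+u−y) = ln(F/S)/T
ln(9340/8830) = 0.056151; /T ⇒ 0.052959
y = r + u − ln(F/S)/T = 0.0723 + 0.0072 − 0.052959 = 0.026541
y = 2.65%

2.65%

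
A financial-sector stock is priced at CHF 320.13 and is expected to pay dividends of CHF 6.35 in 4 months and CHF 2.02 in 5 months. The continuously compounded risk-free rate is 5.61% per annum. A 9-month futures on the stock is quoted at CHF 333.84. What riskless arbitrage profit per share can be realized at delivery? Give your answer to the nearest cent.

CHF 8.51 per share

PV(dividends) I = 6.35·e^(−0.0561·4/12) + 2.02·e^(−0.0561·5/12) = 8.2057
Fair futures F* = (S − I)·e^(rT) = (320.13 − 8.2057)·e^0.042075 = 311.9243 × 1.042973 = 325.3286
Market CHF 333.84 > fair 325.3286: forward overpriced → cash-and-carry (borrow at r, buy the stock and collect the dividends, short the forward).
Profit at T = |F_mkt − F*| = |333.84 − 325.3286| = CHF 8.51 per share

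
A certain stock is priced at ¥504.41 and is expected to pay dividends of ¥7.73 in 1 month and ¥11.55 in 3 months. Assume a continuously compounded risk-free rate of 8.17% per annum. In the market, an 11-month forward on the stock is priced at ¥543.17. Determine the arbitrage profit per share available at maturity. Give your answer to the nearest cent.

PV(dividends) I = 7.73·e^(−0.0817·1/12) + 11.55·e^(−0.0817·3/12) = 18.9940
Fair forward F* = (S − I)·e^(rT) = (504.41 − 18.9940)·e^0.074892 = 485.4160 × 1.077768 = 523.1658
Market ¥543.17 > fair 523.1658: forward overpriced → cash-and-carry (borrow at r, buy the stock and collect the dividends, short the forward).
Profit at T = |F_mkt − F*| = |543.17 − 523.1658| = ¥20.00 per share

¥20.00 per share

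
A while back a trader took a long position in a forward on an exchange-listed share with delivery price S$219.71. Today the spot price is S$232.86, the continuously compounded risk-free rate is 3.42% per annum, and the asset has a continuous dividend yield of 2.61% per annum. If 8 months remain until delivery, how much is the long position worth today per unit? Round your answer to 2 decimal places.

S$14.09

Current fair forward for the remaining 8 months: F = S·e^((r − q)·T), (r − q) = 0.0342 − 0.0261 = 0.0081
F = 232.86 · e^(0.0081 × 8/12) = 232.86 × 1.005415 = 234.1209
Value of long forward = (F − K)·e^(−rT) = (234.1209 − 219.71) · e^(−0.0342·8/12)
= 14.4109 × 0.977458 = 14.09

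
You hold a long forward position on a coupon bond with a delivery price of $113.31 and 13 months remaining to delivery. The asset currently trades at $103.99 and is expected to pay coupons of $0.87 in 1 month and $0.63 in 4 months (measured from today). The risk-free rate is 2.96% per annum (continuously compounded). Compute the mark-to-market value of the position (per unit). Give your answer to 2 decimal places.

PV(remaining coupons) I = 0.87·e^(−0.0296·1/12) + 0.63·e^(−0.0296·4/12) = 1.4917
Current forward F = (S − I)·e^(rT) = (103.99 − 1.4917)·e^(0.0296·13/12) = 102.4983 × 1.032586 = 105.8383
Value (long) = (F − K)·e^(−rT) = (105.8383 − 113.31) × 0.968442 = -7.2359
Value = -$7.24

-$7.24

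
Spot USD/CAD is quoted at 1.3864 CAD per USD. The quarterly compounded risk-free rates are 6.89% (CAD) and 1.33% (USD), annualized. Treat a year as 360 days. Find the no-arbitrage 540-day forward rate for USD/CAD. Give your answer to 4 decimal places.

1.5057

By covered interest parity, F = S · (1+r_CAD/4)^(4T) / (1+r_USD/4)^(4T)
= 1.3864 × 1.107904 / 1.020117 = 1.3864 × 1.086056
F = 1.5057 CAD per USD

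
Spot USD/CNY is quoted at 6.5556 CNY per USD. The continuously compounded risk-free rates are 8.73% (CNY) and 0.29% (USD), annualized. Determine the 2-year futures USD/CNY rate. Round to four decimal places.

7.7611

F = S·e^((r_CNY − r_USD)T) = 6.5556 · e^((0.0873 − 0.0029) × 2)
= 6.5556 · e^0.168800 = 6.5556 × 1.183883
F = 7.7611 CNY per USD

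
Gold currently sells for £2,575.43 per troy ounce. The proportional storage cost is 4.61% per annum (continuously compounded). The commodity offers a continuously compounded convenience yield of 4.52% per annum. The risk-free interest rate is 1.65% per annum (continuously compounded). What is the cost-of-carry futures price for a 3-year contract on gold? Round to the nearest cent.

£2,713.44 per troy ounce

Net carry = r + u − y = 0.0165 + 0.0461 − 0.0452 = 0.0174
F = S·e^((r+u−y)T) = 2575.43 · e^(0.0174 × 3) = 2575.43 · e^0.05220000
= 2575.43 × 1.05358644 = £2,713.44 per troy ounce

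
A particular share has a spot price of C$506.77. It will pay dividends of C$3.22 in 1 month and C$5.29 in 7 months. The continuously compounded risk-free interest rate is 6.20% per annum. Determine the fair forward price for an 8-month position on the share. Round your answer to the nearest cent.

C$519.50

PV(dividends) I = 3.22·e^(−0.0620·1/12) + 5.29·e^(−0.0620·7/12)
I = 3.2034 + 5.1021 = 8.3055
F = (S − I)·e^(rT) = (506.77 − 8.3055) · e^(0.0620·8/12)
= 498.4645 · e^0.041333 = 498.4645 × 1.042199 = C$519.50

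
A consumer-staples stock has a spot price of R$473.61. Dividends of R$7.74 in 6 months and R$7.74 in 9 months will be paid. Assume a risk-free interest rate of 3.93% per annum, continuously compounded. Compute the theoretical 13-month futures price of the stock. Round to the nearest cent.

PV(dividends) I = 7.74·e^(−0.0393·6/12) + 7.74·e^(−0.0393·9/12)
I = 7.5894 + 7.5152 = 15.1046
F = (S − I)·e^(rT) = (473.61 − 15.1046) · e^(0.0393·13/12)
= 458.5054 · e^0.042575 = 458.5054 × 1.043494 = R$478.45

R$478.45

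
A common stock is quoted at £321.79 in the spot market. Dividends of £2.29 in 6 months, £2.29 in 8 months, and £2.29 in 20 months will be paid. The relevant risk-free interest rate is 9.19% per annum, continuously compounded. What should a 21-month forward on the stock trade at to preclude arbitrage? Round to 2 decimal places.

£370.53

PV(dividends) I = 2.29·e^(−0.0919·6/12) + 2.29·e^(−0.0919·8/12) + 2.29·e^(−0.0919·20/12)
I = 2.1872 + 2.1539 + 1.9648 = 6.3059
F = (S − I)·e^(rT) = (321.79 − 6.3059) · e^(0.0919·21/12)
= 315.4841 · e^0.160825 = 315.4841 × 1.174479 = £370.53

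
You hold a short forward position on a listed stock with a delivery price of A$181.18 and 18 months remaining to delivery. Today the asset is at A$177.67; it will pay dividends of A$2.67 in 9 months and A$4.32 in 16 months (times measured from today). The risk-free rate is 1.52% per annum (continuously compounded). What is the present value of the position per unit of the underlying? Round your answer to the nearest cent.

PV(remaining dividends) I = 2.67·e^(−0.0152·9/12) + 4.32·e^(−0.0152·16/12) = 6.8731
Current forward F = (S − I)·e^(rT) = (177.67 − 6.8731)·e^(0.0152·18/12) = 170.7969 × 1.023062 = 174.7358
Value (long) = (F − K)·e^(−rT) = (174.7358 − 181.18) × 0.977458 = -6.2989
Short position value = −(long value) = A$6.30

A$6.30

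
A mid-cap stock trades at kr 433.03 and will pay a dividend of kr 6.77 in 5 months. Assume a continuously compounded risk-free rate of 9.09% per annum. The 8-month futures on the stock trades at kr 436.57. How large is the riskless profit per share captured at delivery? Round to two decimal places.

PV(dividends) I = 6.77·e^(−0.0909·5/12) = 6.5184
Fair futures F* = (S − I)·e^(rT) = (433.03 − 6.5184)·e^0.060600 = 426.5116 × 1.062474 = 453.1575
Market kr 436.57 < fair 453.1575: forward underpriced → reverse cash-and-carry (short the stock, invest proceeds at r, pay the dividends, go long the forward).
Profit at T = |F_mkt − F*| = |436.57 − 453.1575| = kr 16.59 per share

kr 16.59 per share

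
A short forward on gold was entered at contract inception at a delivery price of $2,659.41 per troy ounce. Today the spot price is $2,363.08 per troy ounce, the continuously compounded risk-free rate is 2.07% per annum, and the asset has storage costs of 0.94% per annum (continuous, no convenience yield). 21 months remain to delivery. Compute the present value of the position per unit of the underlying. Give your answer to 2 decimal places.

Current fair forward for the remaining 21 months: F = S·e^((r + u)·T), (r + u) = 0.0207 + 0.0094 = 0.0301
F = 2363.08 · e^(0.0301 × 21/12) = 2363.08 × 1.05408701 = 2490.8919
Value of long forward = (F − K)·e^(−rT) = (2490.8919 − 2659.41) · e^(−0.0207·21/12)
= -168.5181 × 0.96442327 = -162.52
Short position value = −(long value) = $162.52

$162.52 per troy ounce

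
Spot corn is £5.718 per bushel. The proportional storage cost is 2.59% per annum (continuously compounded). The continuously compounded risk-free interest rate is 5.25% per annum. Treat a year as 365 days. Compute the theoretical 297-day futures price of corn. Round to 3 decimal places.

£6.095 per bushel

Net carry = r + u − y = 0.0525 + 0.0259 − 0.0000 = 0.0784
F = S·e^((r+u−y)T) = 5.718 · e^(0.0784 × 297/365) = 5.718 · e^0.063794
= 5.718 × 1.065873 = £6.095 per bushel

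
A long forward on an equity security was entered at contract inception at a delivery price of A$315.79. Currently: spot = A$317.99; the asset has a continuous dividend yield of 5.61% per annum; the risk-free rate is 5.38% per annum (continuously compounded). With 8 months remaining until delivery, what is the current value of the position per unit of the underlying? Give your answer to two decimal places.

Current fair forward for the remaining 8 months: F = S·e^((r − q)·T), (r − q) = 0.0538 − 0.0561 = -0.0023
F = 317.99 · e^(-0.0023 × 8/12) = 317.99 × 0.998468 = 317.5028
Value of long forward = (F − K)·e^(−rT) = (317.5028 − 315.79) · e^(−0.0538·8/12)
= 1.7128 × 0.964769 = 1.65

A$1.65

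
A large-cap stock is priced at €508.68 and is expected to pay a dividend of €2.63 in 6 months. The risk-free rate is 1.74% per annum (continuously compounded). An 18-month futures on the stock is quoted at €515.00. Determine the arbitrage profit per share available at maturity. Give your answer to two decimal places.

PV(dividends) I = 2.63·e^(−0.0174·6/12) = 2.6072
Fair futures F* = (S − I)·e^(rT) = (508.68 − 2.6072)·e^0.026100 = 506.0728 × 1.026444 = 519.4554
Market €515.00 < fair 519.4554: forward underpriced → reverse cash-and-carry (short the stock, invest proceeds at r, pay the dividends, go long the forward).
Profit at T = |F_mkt − F*| = |515.00 − 519.4554| = €4.46 per share

€4.46 per share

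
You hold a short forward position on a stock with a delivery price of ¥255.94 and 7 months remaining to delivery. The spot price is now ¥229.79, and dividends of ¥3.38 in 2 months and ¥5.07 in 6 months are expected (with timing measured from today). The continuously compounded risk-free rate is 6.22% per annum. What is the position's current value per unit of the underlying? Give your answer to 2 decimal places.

PV(remaining dividends) I = 3.38·e^(−0.0622·2/12) + 5.07·e^(−0.0622·6/12) = 8.2599
Current forward F = (S − I)·e^(rT) = (229.79 − 8.2599)·e^(0.0622·7/12) = 221.5301 × 1.036950 = 229.7156
Value (long) = (F − K)·e^(−rT) = (229.7156 − 255.94) × 0.964367 = -25.2899
Short position value = −(long value) = ¥25.29

¥25.29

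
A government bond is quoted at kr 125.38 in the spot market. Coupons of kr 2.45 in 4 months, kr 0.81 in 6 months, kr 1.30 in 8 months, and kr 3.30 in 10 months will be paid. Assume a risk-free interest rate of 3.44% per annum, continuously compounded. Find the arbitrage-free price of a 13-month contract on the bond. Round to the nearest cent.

PV(coupons) I = 2.45·e^(−0.0344·4/12) + 0.81·e^(−0.0344·6/12) + 1.30·e^(−0.0344·8/12) + 3.30·e^(−0.0344·10/12)
I = 2.4221 + 0.7962 + 1.2705 + 3.2067 = 7.6955
F = (S − I)·e^(rT) = (125.38 − 7.6955) · e^(0.0344·13/12)
= 117.6845 · e^0.037267 = 117.6845 × 1.037970 = kr 122.15

kr 122.15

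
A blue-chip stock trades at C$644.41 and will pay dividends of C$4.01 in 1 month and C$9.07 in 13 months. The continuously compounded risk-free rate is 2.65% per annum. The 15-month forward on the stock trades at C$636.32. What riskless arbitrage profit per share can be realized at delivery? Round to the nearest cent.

C$16.55 per share

PV(dividends) I = 4.01·e^(−0.0265·1/12) + 9.07·e^(−0.0265·13/12) = 12.8145
Fair forward F* = (S − I)·e^(rT) = (644.41 − 12.8145)·e^0.033125 = 631.5955 × 1.033680 = 652.8676
Market C$636.32 < fair 652.8676: forward underpriced → reverse cash-and-carry (short the stock, invest proceeds at r, pay the dividends, go long the forward).
Profit at T = |F_mkt − F*| = |636.32 − 652.8676| = C$16.55 per share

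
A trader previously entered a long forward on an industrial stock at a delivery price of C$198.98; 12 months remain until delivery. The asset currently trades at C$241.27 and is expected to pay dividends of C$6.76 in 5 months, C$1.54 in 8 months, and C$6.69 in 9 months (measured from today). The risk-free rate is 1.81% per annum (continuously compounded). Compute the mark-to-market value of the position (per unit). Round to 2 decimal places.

C$31.03

PV(remaining dividends) I = 6.76·e^(−0.0181·5/12) + 1.54·e^(−0.0181·8/12) + 6.69·e^(−0.0181·9/12) = 14.8305
Current forward F = (S − I)·e^(rT) = (241.27 − 14.8305)·e^(0.0181·12/12) = 226.4395 × 1.018265 = 230.5754
Value (long) = (F − K)·e^(−rT) = (230.5754 − 198.98) × 0.982063 = 31.0287
Value = C$31.03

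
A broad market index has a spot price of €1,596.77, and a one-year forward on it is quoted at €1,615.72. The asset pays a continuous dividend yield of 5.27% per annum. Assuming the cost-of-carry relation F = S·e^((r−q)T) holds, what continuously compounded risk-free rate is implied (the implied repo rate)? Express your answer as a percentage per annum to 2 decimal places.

6.45%

From F = S·e^((r−q)T): (r − q) = ln(F/S)/T
ln(1615.72/1596.77) = ln(1.011868) = 0.011798
(r − q) = 0.011798 / (12/12) = 0.011798
r = ln(F/S)/T + q = 0.011798 + 0.0527 = 0.064498
r = 6.45%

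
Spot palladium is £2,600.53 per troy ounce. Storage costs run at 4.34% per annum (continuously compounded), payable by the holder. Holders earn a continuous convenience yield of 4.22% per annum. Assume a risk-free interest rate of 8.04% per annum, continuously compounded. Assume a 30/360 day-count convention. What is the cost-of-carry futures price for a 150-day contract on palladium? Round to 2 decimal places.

£2,690.47 per troy ounce

Net carry = r + u − y = 0.0804 + 0.0434 − 0.0422 = 0.0816
F = S·e^((r+u−y)T) = 2600.53 · e^(0.0816 × 150/360) = 2600.53 · e^0.03400000
= 2600.53 × 1.03458461 = £2,690.47 per troy ounce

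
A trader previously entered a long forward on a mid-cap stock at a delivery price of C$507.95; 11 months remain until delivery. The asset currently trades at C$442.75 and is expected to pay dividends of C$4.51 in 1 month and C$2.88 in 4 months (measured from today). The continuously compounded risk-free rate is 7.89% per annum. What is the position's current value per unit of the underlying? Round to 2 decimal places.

-C$37.05

PV(remaining dividends) I = 4.51·e^(−0.0789·1/12) + 2.88·e^(−0.0789·4/12) = 7.2857
Current forward F = (S − I)·e^(rT) = (442.75 − 7.2857)·e^(0.0789·11/12) = 435.4643 × 1.075005 = 468.1263
Value (long) = (F − K)·e^(−rT) = (468.1263 − 507.95) × 0.930229 = -37.0452
Value = -C$37.05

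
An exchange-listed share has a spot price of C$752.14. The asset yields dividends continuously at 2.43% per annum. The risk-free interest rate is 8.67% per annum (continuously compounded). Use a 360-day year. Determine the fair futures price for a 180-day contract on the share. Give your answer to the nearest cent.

C$775.98

F = S·e^((r − q)T) = 752.14 · e^((0.0867 − 0.0243) × 180/360)
= 752.14 · e^0.031200 = 752.14 × 1.031692
F = C$775.98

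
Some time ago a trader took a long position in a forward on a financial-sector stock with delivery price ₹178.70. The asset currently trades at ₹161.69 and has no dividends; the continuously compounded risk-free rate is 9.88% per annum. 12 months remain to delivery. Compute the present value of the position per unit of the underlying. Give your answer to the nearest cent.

Current fair forward for the remaining 12 months: F = S·e^(r·T), r = 0.0988
F = 161.69 · e^(0.0988 × 12/12) = 161.69 × 1.103846 = 178.4809
Value of long forward = (F − K)·e^(−rT) = (178.4809 − 178.70) · e^(−0.0988·12/12)
= -0.2191 × 0.905924 = -0.20

-₹0.20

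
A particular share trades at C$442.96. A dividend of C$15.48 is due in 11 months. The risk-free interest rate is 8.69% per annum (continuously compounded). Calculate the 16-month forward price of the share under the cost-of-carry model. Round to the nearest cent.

C$481.33

PV(dividends) I = 15.48·e^(−0.0869·11/12)
I = 14.2947
F = (S − I)·e^(rT) = (442.96 − 14.2947) · e^(0.0869·16/12)
= 428.6653 · e^0.115867 = 428.6653 × 1.122847 = C$481.33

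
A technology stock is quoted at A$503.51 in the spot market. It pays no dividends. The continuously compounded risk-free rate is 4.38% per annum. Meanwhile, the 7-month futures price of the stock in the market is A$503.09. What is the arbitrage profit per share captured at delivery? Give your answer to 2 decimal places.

A$13.45 per share

Fair futures: F* = S·e^(carry·T), with carry = r = 0.0438
F* = 503.51 · e^(0.0438 × 7/12) = 503.51 · e^0.025550 = 503.51 × 1.025879 = A$516.5403
Market A$503.09 < fair A$516.5403: forward underpriced → reverse cash-and-carry (short spot, go long the forward).
At maturity, profit = |F_mkt − F*| = |503.09 − 516.5403| = A$13.45 per share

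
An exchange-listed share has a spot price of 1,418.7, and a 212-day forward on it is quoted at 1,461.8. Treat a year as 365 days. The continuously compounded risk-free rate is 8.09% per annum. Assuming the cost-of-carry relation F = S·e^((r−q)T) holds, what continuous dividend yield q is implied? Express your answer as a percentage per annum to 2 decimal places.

2.94%

From F = S·e^((r−q)T): (r − q) = ln(F/S)/T
ln(1461.8/1418.7) = ln(1.030380) = 0.029928
(r − q) = 0.029928 / (212/365) = 0.051527
q = r − ln(F/S)/T = 0.0809 − 0.051527 = 0.029373
q = 2.94%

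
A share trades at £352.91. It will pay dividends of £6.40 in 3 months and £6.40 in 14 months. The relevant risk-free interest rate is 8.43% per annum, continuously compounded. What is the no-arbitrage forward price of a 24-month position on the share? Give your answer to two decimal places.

£403.44

PV(dividends) I = 6.40·e^(−0.0843·3/12) + 6.40·e^(−0.0843·14/12)
I = 6.2665 + 5.8005 = 12.0670
F = (S − I)·e^(rT) = (352.91 − 12.0670) · e^(0.0843·24/12)
= 340.8430 · e^0.168600 = 340.8430 × 1.183647 = £403.44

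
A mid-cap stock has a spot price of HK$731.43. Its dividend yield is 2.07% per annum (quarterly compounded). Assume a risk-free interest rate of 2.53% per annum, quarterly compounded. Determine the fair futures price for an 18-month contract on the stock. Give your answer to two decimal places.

F = S · (1+r/4)^(4T) / (1+q/4)^(4T)
= 731.43 × 1.038555 / 1.031454 = 731.43 × 1.006884
F = HK$736.47

HK$736.47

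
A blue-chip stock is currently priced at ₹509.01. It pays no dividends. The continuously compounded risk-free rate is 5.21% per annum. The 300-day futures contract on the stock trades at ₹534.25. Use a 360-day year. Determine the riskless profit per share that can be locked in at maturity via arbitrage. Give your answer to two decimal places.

Fair futures: F* = S·e^(carry·T), with carry = r = 0.0521
F* = 509.01 · e^(0.0521 × 300/360) = 509.01 · e^0.043417 = 509.01 × 1.044373 = ₹531.5963
Market ₹534.25 > fair ₹531.5963: forward overpriced → cash-and-carry (buy spot, short the forward).
At maturity, profit = |F_mkt − F*| = |534.25 − 531.5963| = ₹2.65 per share

₹2.65 per share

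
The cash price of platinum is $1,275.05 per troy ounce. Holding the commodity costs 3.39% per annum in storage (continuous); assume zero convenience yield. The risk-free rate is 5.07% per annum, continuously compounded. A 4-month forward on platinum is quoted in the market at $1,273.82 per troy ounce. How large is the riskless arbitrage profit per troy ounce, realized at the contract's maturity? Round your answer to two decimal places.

$37.70 per troy ounce

Fair forward: F* = S·e^(carry·T), with carry = (r + u) = 0.0507 + 0.0339 = 0.0846
F* = 1275.05 · e^(0.0846 × 4/12) = 1275.05 · e^0.02820000 = 1275.05 × 1.02860138 = $1311.5182
Market $1273.82 < fair $1311.5182: forward underpriced → reverse cash-and-carry (short spot, go long the forward).
At maturity, profit = |F_mkt − F*| = |1273.82 − 1311.5182| = $37.70 per troy ounce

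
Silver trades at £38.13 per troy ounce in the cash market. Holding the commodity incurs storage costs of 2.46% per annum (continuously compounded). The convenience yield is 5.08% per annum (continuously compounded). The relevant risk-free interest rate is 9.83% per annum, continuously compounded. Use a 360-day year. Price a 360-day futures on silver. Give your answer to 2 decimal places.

Net carry = r + u − y = 0.0983 + 0.0246 − 0.0508 = 0.0721
F = S·e^((r+u−y)T) = 38.13 · e^(0.0721 × 360/360) = 38.13 · e^0.072100
= 38.13 × 1.074763 = £40.98 per troy ounce

£40.98 per troy ounce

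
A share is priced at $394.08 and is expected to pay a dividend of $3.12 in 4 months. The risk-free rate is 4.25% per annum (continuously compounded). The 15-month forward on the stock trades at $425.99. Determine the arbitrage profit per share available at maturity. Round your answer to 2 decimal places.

$13.65 per share

PV(dividends) I = 3.12·e^(−0.0425·4/12) = 3.0761
Fair forward F* = (S − I)·e^(rT) = (394.08 − 3.0761)·e^0.053125 = 391.0039 × 1.054561 = 412.3375
Market $425.99 > fair 412.3375: forward overpriced → cash-and-carry (borrow at r, buy the stock and collect the dividends, short the forward).
Profit at T = |F_mkt − F*| = |425.99 − 412.3375| = $13.65 per share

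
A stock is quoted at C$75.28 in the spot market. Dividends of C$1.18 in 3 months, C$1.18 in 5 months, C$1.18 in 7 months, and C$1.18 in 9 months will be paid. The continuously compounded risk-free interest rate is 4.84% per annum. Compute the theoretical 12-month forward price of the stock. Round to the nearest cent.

PV(dividends) I = 1.18·e^(−0.0484·3/12) + 1.18·e^(−0.0484·5/12) + 1.18·e^(−0.0484·7/12) + 1.18·e^(−0.0484·9/12)
I = 1.1658 + 1.1564 + 1.1472 + 1.1379 = 4.6073
F = (S − I)·e^(rT) = (75.28 − 4.6073) · e^(0.0484·12/12)
= 70.6727 · e^0.048400 = 70.6727 × 1.049590 = C$74.18

C$74.18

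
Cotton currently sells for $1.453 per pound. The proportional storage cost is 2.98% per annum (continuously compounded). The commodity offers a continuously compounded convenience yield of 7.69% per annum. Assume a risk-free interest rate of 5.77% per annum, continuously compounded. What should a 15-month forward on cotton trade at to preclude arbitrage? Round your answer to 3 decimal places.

$1.472 per pound

Net carry = r + u − y = 0.0577 + 0.0298 − 0.0769 = 0.0106
F = S·e^((r+u−y)T) = 1.453 · e^(0.0106 × 15/12) = 1.453 · e^0.013250
= 1.453 × 1.013338 = $1.472 per pound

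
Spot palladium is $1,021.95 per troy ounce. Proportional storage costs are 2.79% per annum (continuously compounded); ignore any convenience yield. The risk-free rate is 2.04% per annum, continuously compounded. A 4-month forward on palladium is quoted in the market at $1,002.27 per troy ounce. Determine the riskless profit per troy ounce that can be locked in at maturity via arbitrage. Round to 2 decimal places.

$36.27 per troy ounce

Fair forward: F* = S·e^(carry·T), with carry = (r + u) = 0.0204 + 0.0279 = 0.0483
F* = 1021.95 · e^(0.0483 × 4/12) = 1021.95 · e^0.01610000 = 1021.95 × 1.01623030 = $1038.5366
Market $1002.27 < fair $1038.5366: forward underpriced → reverse cash-and-carry (short spot, go long the forward).
At maturity, profit = |F_mkt − F*| = |1002.27 − 1038.5366| = $36.27 per troy ounce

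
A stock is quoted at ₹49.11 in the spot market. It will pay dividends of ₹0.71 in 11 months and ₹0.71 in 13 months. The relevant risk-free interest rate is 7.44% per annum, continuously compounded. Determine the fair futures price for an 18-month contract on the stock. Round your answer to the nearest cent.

₹53.43

PV(dividends) I = 0.71·e^(−0.0744·11/12) + 0.71·e^(−0.0744·13/12)
I = 0.6632 + 0.6550 = 1.3182
F = (S − I)·e^(rT) = (49.11 − 1.3182) · e^(0.0744·18/12)
= 47.7918 · e^0.111600 = 47.7918 × 1.118066 = ₹53.43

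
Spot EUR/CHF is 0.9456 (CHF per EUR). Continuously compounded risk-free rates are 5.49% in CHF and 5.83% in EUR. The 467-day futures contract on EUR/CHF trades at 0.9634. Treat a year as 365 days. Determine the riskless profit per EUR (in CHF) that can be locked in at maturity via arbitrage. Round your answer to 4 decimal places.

0.0219 per EUR (in CHF)

Fair futures: F* = S·e^(carry·T), with carry = (r_CHF − r_EUR) = 0.0549 − 0.0583 = -0.0034
F* = 0.9456 · e^(-0.0034 × 467/365) = 0.9456 · e^-0.004350 = 0.9456 × 0.995659 = 0.9415
Market 0.9634 > fair 0.9415: forward overpriced → cash-and-carry (buy spot, short the forward).
At maturity, profit = |F_mkt − F*| = |0.9634 − 0.9415| = 0.0219 per EUR (in CHF)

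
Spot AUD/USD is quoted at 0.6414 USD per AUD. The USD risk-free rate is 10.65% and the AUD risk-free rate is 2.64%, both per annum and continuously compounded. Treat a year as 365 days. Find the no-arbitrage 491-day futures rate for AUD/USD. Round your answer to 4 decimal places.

F = S·e^((r_USD − r_AUD)T) = 0.6414 · e^((0.1065 − 0.0264) × 491/365)
= 0.6414 · e^0.107751 = 0.6414 × 1.113770
F = 0.7144 USD per AUD

0.7144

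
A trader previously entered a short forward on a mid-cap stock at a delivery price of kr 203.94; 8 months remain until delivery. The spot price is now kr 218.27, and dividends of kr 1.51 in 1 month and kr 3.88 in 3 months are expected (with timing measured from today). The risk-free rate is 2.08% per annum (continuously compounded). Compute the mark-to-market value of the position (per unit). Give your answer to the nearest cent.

-kr 11.77

PV(remaining dividends) I = 1.51·e^(−0.0208·1/12) + 3.88·e^(−0.0208·3/12) = 5.3673
Current forward F = (S − I)·e^(rT) = (218.27 − 5.3673)·e^(0.0208·8/12) = 212.9027 × 1.013963 = 215.8755
Value (long) = (F − K)·e^(−rT) = (215.8755 − 203.94) × 0.986229 = 11.7711
Short position value = −(long value) = -kr 11.77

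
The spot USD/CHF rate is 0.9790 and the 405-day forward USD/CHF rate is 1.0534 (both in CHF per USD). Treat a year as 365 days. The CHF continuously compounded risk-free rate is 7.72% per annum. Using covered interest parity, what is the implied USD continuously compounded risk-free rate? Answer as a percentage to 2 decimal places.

1.12%

F = S·e^((r_CHF − r_USD)T) ⇒ r_USD = r_CHF − ln(F/S)/T
ln(1.0534/0.9790) = 0.073247; /(405/365) = 0.066013
r_USD = 0.0772 − 0.066013 = 0.011187
r_USD = 1.12%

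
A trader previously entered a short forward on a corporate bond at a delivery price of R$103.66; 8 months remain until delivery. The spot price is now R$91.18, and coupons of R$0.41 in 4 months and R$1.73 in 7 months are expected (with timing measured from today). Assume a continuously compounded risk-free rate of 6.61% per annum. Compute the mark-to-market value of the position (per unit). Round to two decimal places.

R$10.08

PV(remaining coupons) I = 0.41·e^(−0.0661·4/12) + 1.73·e^(−0.0661·7/12) = 2.0656
Current forward F = (S − I)·e^(rT) = (91.18 − 2.0656)·e^(0.0661·8/12) = 89.1144 × 1.045052 = 93.1292
Value (long) = (F − K)·e^(−rT) = (93.1292 − 103.66) × 0.956890 = -10.0768
Short position value = −(long value) = R$10.08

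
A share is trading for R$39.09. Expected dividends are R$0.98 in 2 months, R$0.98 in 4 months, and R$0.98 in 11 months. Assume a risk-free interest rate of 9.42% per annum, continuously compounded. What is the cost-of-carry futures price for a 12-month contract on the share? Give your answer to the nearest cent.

PV(dividends) I = 0.98·e^(−0.0942·2/12) + 0.98·e^(−0.0942·4/12) + 0.98·e^(−0.0942·11/12)
I = 0.9647 + 0.9497 + 0.8989 = 2.8133
F = (S − I)·e^(rT) = (39.09 − 2.8133) · e^(0.0942·12/12)
= 36.2767 · e^0.094200 = 36.2767 × 1.098779 = R$39.86

R$39.86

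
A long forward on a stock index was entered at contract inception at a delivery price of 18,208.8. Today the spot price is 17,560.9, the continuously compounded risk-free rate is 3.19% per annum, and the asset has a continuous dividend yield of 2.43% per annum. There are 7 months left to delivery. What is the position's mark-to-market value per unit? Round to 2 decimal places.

Current fair forward for the remaining 7 months: F = S·e^((r − q)·T), (r − q) = 0.0319 − 0.0243 = 0.0076
F = 17560.9 · e^(0.0076 × 7/12) = 17560.9 × 1.00444318 = 17638.9262
Value of long forward = (F − K)·e^(−rT) = (17638.9262 − 18208.8) · e^(−0.0319·7/12)
= -569.8738 × 0.98156373 = -559.37

-559.37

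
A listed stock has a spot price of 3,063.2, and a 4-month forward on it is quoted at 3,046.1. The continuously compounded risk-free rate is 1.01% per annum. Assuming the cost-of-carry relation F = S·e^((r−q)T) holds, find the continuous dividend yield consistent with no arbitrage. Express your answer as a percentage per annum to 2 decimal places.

From F = S·e^((r−q)T): (r − q) = ln(F/S)/T
ln(3046.1/3063.2) = ln(0.994418) = -0.005598
(r − q) = -0.005598 / (4/12) = -0.016794
q = r − ln(F/S)/T = 0.0101 + 0.016794 = 0.026894
q = 2.69%

2.69%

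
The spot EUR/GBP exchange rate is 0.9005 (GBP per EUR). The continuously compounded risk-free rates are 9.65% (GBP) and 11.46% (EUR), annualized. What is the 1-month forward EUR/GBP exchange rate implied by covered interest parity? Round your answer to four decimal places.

0.8991

F = S·e^((r_GBP − r_EUR)T) = 0.9005 · e^((0.0965 − 0.1146) × 1/12)
= 0.9005 · e^-0.001508 = 0.9005 × 0.998493
F = 0.8991 GBP per EUR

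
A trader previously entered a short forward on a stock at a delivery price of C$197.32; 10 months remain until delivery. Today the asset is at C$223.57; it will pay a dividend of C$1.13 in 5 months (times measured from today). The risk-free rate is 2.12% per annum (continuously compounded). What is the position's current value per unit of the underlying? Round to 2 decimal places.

-C$28.59

PV(remaining dividends) I = 1.13·e^(−0.0212·5/12) = 1.1201
Current forward F = (S − I)·e^(rT) = (223.57 − 1.1201)·e^(0.0212·10/12) = 222.4499 × 1.017824 = 226.4148
Value (long) = (F − K)·e^(−rT) = (226.4148 − 197.32) × 0.982488 = 28.5853
Short position value = −(long value) = -C$28.59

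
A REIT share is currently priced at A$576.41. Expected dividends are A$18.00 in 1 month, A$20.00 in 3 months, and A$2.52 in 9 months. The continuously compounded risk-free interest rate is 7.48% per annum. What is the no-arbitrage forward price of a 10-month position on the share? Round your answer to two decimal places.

A$571.02

PV(dividends) I = 18.00·e^(−0.0748·1/12) + 20.00·e^(−0.0748·3/12) + 2.52·e^(−0.0748·9/12)
I = 17.8881 + 19.6295 + 2.3825 = 39.9001
F = (S − I)·e^(rT) = (576.41 − 39.9001) · e^(0.0748·10/12)
= 536.5099 · e^0.062333 = 536.5099 × 1.064317 = A$571.02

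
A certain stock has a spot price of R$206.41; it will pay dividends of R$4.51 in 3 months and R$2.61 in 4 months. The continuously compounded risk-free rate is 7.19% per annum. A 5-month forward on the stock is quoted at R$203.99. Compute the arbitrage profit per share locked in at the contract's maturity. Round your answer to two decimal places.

PV(dividends) I = 4.51·e^(−0.0719·3/12) + 2.61·e^(−0.0719·4/12) = 6.9778
Fair forward F* = (S − I)·e^(rT) = (206.41 − 6.9778)·e^0.029958 = 199.4322 × 1.030411 = 205.4971
Market R$203.99 < fair 205.4971: forward underpriced → reverse cash-and-carry (short the stock, invest proceeds at r, pay the dividends, go long the forward).
Profit at T = |F_mkt − F*| = |203.99 − 205.4971| = R$1.51 per share

R$1.51 per share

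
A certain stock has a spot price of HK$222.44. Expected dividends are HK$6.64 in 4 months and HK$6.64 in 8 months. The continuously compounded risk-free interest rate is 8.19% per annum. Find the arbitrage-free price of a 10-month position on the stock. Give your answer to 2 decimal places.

HK$224.50

PV(dividends) I = 6.64·e^(−0.0819·4/12) + 6.64·e^(−0.0819·8/12)
I = 6.4612 + 6.2872 = 12.7484
F = (S − I)·e^(rT) = (222.44 − 12.7484) · e^(0.0819·10/12)
= 209.6916 · e^0.068250 = 209.6916 × 1.070633 = HK$224.50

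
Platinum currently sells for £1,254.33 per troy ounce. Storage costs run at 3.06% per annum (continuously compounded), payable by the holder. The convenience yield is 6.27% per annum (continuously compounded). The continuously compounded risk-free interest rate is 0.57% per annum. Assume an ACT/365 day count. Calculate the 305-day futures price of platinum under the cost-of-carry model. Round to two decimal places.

Net carry = r + u − y = 0.0057 + 0.0306 − 0.0627 = -0.0264
F = S·e^((r+u−y)T) = 1254.33 · e^(-0.0264 × 305/365) = 1254.33 · e^-0.02206027
= 1254.33 × 0.97818128 = £1,226.96 per troy ounce

£1,226.96 per troy ounce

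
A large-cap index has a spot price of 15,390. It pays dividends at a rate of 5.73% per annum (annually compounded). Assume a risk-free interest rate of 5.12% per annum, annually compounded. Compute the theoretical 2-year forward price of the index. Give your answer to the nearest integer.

15,213

F = S · (1+r)^T / (1+q)^T
= 15390 × 1.105021 / 1.117883 = 15390 × 0.988494
F = 15,213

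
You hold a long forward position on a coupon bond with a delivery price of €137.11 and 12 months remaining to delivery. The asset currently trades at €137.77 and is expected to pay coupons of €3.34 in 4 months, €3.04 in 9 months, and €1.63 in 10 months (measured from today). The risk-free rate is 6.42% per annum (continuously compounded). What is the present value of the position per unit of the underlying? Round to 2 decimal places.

PV(remaining coupons) I = 3.34·e^(−0.0642·4/12) + 3.04·e^(−0.0642·9/12) + 1.63·e^(−0.0642·10/12) = 7.7115
Current forward F = (S − I)·e^(rT) = (137.77 − 7.7115)·e^(0.0642·12/12) = 130.0585 × 1.066306 = 138.6822
Value (long) = (F − K)·e^(−rT) = (138.6822 − 137.11) × 0.937817 = 1.4744
Value = €1.47

€1.47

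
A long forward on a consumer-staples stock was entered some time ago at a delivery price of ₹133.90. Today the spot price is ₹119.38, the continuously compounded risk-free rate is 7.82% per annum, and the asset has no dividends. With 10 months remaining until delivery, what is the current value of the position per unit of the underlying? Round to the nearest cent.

Current fair forward for the remaining 10 months: F = S·e^(r·T), r = 0.0782
F = 119.38 · e^(0.0782 × 10/12) = 119.38 × 1.067337 = 127.4187
Value of long forward = (F − K)·e^(−rT) = (127.4187 − 133.90) · e^(−0.0782·10/12)
= -6.4813 × 0.936911 = -6.07

-₹6.07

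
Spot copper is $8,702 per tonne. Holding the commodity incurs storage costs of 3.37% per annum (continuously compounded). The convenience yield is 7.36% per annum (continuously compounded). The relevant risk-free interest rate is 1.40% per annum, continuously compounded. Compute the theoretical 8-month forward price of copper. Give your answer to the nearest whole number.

Net carry = r + u − y = 0.0140 + 0.0337 − 0.0736 = -0.0259
F = S·e^((r+u−y)T) = 8702 · e^(-0.0259 × 8/12) = 8702 · e^-0.017267
= 8702 × 0.982881 = $8,553 per tonne

$8,553 per tonne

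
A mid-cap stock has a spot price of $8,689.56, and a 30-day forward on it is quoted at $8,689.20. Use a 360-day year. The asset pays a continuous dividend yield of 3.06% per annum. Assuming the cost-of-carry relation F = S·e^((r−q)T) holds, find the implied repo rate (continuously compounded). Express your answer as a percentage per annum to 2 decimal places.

From F = S·e^((r−q)T): (r − q) = ln(F/S)/T
ln(8689.20/8689.56) = ln(0.999959) = -0.000041
(r − q) = -0.000041 / (30/360) = -0.000492
r = ln(F/S)/T + q = -0.000492 + 0.0306 = 0.030108
r = 3.01%

3.01%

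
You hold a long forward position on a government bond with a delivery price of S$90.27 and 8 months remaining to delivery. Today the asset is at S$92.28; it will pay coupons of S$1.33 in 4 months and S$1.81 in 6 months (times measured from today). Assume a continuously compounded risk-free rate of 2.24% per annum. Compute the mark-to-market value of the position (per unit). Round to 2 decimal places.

PV(remaining coupons) I = 1.33·e^(−0.0224·4/12) + 1.81·e^(−0.0224·6/12) = 3.1099
Current forward F = (S − I)·e^(rT) = (92.28 − 3.1099)·e^(0.0224·8/12) = 89.1701 × 1.015045 = 90.5117
Value (long) = (F − K)·e^(−rT) = (90.5117 − 90.27) × 0.985178 = 0.2381
Value = S$0.24

S$0.24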